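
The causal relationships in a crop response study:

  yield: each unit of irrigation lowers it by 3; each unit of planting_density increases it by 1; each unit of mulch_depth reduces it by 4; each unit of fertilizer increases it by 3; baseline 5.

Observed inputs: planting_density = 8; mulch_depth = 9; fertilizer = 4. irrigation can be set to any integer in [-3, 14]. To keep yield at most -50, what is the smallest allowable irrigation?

irrigation = 13

Substituting into the yield equation gives yield = -3*irrigation - 11.
Require -3*irrigation - 11 ≤ -50, so irrigation ≥ 13.
The smallest integer in [-3, 14] satisfying this is 13.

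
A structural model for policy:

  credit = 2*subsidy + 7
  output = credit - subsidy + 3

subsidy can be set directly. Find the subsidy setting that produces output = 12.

Substituting into the output equation gives output = subsidy + 10.
Solve subsidy + 10 = 12: subsidy = (12 - 10) / 1 = 2.

subsidy = 2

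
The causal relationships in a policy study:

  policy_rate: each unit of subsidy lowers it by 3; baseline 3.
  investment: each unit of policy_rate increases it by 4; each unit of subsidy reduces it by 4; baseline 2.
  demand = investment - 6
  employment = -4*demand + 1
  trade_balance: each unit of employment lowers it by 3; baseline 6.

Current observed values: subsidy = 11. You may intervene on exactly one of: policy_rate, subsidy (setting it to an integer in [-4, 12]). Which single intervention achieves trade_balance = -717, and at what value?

set policy_rate = -3

Intervening on policy_rate: with other inputs at their observed values, trade_balance = 48*policy_rate - 573. Solving for -717 gives policy_rate = -3, within [-4, 12].
Intervening on subsidy: trade_balance = -192*subsidy + 99. Reaching -717 requires subsidy = 17/4, not an integer.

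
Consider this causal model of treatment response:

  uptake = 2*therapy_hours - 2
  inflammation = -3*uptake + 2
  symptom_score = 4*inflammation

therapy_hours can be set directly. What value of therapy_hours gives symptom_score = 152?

Substituting into the inflammation equation gives inflammation = -6*therapy_hours + 8.
Substituting into the symptom_score equation gives symptom_score = -24*therapy_hours + 32.
Solve -24*therapy_hours + 32 = 152: therapy_hours = (152 - 32) / -24 = -5.

therapy_hours = -5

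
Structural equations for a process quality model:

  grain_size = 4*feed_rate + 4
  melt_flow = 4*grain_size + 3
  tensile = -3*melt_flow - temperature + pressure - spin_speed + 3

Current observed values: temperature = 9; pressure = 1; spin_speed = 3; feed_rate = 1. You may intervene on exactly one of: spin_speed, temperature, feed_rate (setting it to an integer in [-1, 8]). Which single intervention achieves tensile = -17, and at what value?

set feed_rate = -1

Intervening on spin_speed: tensile = -spin_speed - 110. Reaching -17 requires spin_speed = -93, outside [-1, 8].
Intervening on temperature: tensile = -temperature - 104. Reaching -17 requires temperature = -87, outside [-1, 8].
Intervening on feed_rate: with other inputs at their observed values, tensile = -48*feed_rate - 65. Solving for -17 gives feed_rate = -1, within [-1, 8].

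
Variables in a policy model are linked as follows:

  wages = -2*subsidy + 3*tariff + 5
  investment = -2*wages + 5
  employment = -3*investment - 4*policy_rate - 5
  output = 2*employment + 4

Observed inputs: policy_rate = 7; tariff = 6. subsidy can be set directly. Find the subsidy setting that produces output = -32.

Substituting into the wages equation gives wages = -2*subsidy + 23.
Substituting into the investment equation gives investment = 4*subsidy - 41.
Substituting into the employment equation gives employment = -12*subsidy + 90.
output becomes -24*subsidy + 184.
Solve -24*subsidy + 184 = -32: subsidy = (-32 - 184) / -24 = 9.

subsidy = 9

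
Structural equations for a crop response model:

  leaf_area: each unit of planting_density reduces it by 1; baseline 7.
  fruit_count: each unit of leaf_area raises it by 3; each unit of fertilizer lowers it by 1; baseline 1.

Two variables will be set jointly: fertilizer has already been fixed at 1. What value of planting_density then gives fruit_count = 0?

planting_density = 7

With fertilizer held at 1:
Substituting into the fruit_count equation gives fruit_count = -3*planting_density + 21.
Solve -3*planting_density + 21 = 0: planting_density = (0 - 21) / -3 = 7.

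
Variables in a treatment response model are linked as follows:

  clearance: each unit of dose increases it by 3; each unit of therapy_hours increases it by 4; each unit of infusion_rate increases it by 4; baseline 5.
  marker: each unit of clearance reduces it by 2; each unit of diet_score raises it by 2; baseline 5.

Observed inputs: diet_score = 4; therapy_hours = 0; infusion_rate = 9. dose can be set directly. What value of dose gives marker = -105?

dose = 6

Substituting into the clearance equation gives clearance = 3*dose + 41.
Substituting into the marker equation gives marker = -6*dose - 69.
Solve -6*dose - 69 = -105: dose = (-105 + 69) / -6 = 6.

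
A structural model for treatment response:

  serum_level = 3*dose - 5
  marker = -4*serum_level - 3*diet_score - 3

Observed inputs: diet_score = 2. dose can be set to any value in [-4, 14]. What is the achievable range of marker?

-157 to 59

Substituting into the marker equation gives marker = -12*dose + 11.
Linear in dose, so extremes are at the endpoints: dose = -4 gives marker = 59; dose = 14 gives marker = -157.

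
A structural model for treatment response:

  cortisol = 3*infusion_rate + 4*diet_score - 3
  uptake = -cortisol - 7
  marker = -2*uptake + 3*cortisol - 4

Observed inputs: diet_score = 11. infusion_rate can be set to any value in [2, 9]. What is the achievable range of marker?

245 to 350

Substituting into the cortisol equation gives cortisol = 3*infusion_rate + 41.
Substituting into the uptake equation gives uptake = -3*infusion_rate - 48.
This gives marker = 15*infusion_rate + 215.
Linear in infusion_rate, so extremes are at the endpoints: infusion_rate = 2 gives marker = 245; infusion_rate = 9 gives marker = 350.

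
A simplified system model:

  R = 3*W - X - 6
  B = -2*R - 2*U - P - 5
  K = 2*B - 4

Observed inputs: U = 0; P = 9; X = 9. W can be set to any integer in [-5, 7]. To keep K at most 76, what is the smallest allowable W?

Substituting into the R equation gives R = 3*W - 15.
This gives B = -6*W + 16.
This gives K = -12*W + 28.
Require -12*W + 28 ≤ 76, so W ≥ -4.
The smallest integer in [-5, 7] satisfying this is -4.

W = -4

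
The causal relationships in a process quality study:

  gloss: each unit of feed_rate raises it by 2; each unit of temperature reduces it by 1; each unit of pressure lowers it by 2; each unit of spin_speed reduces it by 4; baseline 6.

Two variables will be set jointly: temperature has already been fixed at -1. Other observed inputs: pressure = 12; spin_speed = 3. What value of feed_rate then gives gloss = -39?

feed_rate = -5

With temperature held at -1:
Substituting into the gloss equation gives gloss = 2*feed_rate - 29.
Solve 2*feed_rate - 29 = -39: feed_rate = (-39 + 29) / 2 = -5.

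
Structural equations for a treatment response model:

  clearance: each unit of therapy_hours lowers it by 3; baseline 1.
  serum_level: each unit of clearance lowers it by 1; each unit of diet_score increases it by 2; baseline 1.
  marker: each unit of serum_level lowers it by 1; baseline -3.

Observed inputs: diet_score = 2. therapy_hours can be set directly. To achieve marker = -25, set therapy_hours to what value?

Substituting into the serum_level equation gives serum_level = 3*therapy_hours + 4.
Substituting into the marker equation gives marker = -3*therapy_hours - 7.
Solve -3*therapy_hours - 7 = -25: therapy_hours = (-25 + 7) / -3 = 6.

therapy_hours = 6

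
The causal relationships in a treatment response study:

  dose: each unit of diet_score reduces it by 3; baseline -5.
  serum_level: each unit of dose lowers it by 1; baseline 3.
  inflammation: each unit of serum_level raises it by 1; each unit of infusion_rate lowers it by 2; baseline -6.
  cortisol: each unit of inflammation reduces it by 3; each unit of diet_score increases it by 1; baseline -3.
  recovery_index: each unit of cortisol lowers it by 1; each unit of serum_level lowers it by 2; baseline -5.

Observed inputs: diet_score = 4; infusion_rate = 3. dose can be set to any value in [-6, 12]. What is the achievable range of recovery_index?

Intervening on dose fixes its value directly, overriding its dependence on diet_score.
Substituting into the inflammation equation gives inflammation = -dose - 9.
Substituting into the cortisol equation gives cortisol = 3*dose + 28.
recovery_index becomes -dose - 39.
Linear in dose, so extremes are at the endpoints: dose = -6 gives recovery_index = -33; dose = 12 gives recovery_index = -51.

-51 to -33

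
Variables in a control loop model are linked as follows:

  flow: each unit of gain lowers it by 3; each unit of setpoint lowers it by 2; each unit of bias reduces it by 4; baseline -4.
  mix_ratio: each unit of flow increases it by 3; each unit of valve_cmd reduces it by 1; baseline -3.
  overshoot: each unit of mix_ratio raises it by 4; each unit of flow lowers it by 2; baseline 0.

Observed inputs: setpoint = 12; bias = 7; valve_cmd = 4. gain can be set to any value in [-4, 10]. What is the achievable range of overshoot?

Substituting into the flow equation gives flow = -3*gain - 56.
Substituting into the mix_ratio equation gives mix_ratio = -9*gain - 175.
overshoot becomes -30*gain - 588.
Linear in gain, so extremes are at the endpoints: gain = -4 gives overshoot = -468; gain = 10 gives overshoot = -888.

-888 to -468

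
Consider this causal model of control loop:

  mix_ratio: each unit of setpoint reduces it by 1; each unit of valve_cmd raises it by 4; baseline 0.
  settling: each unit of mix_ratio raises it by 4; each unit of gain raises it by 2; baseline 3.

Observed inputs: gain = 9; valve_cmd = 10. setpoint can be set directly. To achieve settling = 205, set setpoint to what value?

Substituting into the mix_ratio equation gives mix_ratio = -setpoint + 40.
Substituting into the settling equation gives settling = -4*setpoint + 181.
Solve -4*setpoint + 181 = 205: setpoint = (205 - 181) / -4 = -6.

setpoint = -6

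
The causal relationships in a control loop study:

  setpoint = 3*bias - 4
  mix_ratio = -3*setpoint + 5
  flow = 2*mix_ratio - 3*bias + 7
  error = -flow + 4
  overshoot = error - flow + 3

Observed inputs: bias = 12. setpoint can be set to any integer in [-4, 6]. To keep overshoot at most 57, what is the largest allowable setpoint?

setpoint = 1

Intervening on setpoint fixes its value directly, overriding its dependence on bias.
Substituting into the flow equation gives flow = -6*setpoint - 19.
error becomes 6*setpoint + 23.
Substituting into the overshoot equation gives overshoot = 12*setpoint + 45.
Require 12*setpoint + 45 ≤ 57, so setpoint ≤ 1.
The largest integer in [-4, 6] satisfying this is 1.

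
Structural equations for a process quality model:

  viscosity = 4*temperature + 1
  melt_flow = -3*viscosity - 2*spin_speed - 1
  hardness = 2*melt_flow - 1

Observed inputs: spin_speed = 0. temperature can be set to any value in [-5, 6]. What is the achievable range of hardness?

Substituting into the melt_flow equation gives melt_flow = -12*temperature - 4.
So hardness = -24*temperature - 9.
Linear in temperature, so extremes are at the endpoints: temperature = -5 gives hardness = 111; temperature = 6 gives hardness = -153.

-153 to 111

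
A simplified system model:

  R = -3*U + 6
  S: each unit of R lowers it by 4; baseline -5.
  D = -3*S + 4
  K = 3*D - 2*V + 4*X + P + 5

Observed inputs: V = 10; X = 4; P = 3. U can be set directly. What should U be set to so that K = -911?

U = 11

Substituting into the S equation gives S = 12*U - 29.
Substituting into the D equation gives D = -36*U + 91.
Substituting into the K equation gives K = -108*U + 277.
Solve -108*U + 277 = -911: U = (-911 - 277) / -108 = 11.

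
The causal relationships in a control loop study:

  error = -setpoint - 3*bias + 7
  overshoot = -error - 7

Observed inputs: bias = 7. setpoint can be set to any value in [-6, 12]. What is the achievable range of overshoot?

1 to 19

Substituting into the error equation gives error = -setpoint - 14.
Substituting into the overshoot equation gives overshoot = setpoint + 7.
Linear in setpoint, so extremes are at the endpoints: setpoint = -6 gives overshoot = 1; setpoint = 12 gives overshoot = 19.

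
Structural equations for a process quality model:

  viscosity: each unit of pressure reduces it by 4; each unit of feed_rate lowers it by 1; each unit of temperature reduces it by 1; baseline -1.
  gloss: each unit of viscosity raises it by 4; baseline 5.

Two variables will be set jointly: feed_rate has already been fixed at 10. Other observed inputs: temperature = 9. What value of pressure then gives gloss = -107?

pressure = 2

With feed_rate held at 10:
Substituting into the viscosity equation gives viscosity = -4*pressure - 20.
Substituting into the gloss equation gives gloss = -16*pressure - 75.
Solve -16*pressure - 75 = -107: pressure = (-107 + 75) / -16 = 2.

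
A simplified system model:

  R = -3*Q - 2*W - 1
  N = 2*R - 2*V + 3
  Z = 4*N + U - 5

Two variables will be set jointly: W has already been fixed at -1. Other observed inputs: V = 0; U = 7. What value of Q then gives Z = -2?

Q = 1

With W held at -1:
Substituting into the R equation gives R = -3*Q + 1.
So N = -6*Q + 5.
Z becomes -24*Q + 22.
Solve -24*Q + 22 = -2: Q = (-2 - 22) / -24 = 1.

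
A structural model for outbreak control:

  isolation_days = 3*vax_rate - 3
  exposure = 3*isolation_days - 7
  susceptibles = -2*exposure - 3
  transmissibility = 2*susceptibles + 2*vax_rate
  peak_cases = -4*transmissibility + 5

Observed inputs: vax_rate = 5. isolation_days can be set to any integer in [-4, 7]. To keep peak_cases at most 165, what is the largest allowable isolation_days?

isolation_days = 6

Intervening on isolation_days fixes its value directly, overriding its dependence on vax_rate.
Substituting into the susceptibles equation gives susceptibles = -6*isolation_days + 11.
So transmissibility = -12*isolation_days + 32.
peak_cases becomes 48*isolation_days - 123.
Require 48*isolation_days - 123 ≤ 165, so isolation_days ≤ 6.
The largest integer in [-4, 7] satisfying this is 6.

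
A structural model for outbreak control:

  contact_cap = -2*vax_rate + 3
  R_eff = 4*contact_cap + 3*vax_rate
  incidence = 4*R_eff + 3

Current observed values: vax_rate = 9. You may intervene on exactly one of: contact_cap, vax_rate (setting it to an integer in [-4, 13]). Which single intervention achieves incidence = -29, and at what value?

Intervening on contact_cap: incidence = 16*contact_cap + 111. Reaching -29 requires contact_cap = -35/4, not an integer.
Intervening on vax_rate: with other inputs at their observed values, incidence = -20*vax_rate + 51. Solving for -29 gives vax_rate = 4, within [-4, 13].

set vax_rate = 4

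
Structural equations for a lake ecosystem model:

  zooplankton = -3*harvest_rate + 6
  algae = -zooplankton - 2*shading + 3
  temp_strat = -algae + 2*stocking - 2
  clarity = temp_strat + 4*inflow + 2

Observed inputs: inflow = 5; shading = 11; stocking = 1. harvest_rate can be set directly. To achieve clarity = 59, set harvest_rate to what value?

Substituting into the algae equation gives algae = 3*harvest_rate - 25.
Substituting into the temp_strat equation gives temp_strat = -3*harvest_rate + 25.
clarity becomes -3*harvest_rate + 47.
Solve -3*harvest_rate + 47 = 59: harvest_rate = (59 - 47) / -3 = -4.

harvest_rate = -4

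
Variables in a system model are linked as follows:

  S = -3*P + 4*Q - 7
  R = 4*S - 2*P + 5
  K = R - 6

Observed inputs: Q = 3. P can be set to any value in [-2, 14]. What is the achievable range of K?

-177 to 47

Substituting into the S equation gives S = -3*P + 5.
Substituting into the R equation gives R = -14*P + 25.
Substituting into the K equation gives K = -14*P + 19.
Linear in P, so extremes are at the endpoints: P = -2 gives K = 47; P = 14 gives K = -177.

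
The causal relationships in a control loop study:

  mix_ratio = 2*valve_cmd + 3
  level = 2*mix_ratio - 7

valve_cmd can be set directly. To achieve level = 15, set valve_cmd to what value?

valve_cmd = 4

Substituting into the level equation gives level = 4*valve_cmd - 1.
Solve 4*valve_cmd - 1 = 15: valve_cmd = (15 + 1) / 4 = 4.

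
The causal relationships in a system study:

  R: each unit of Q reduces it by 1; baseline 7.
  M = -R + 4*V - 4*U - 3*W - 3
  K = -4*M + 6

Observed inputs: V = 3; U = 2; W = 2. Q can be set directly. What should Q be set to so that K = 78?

Substituting into the M equation gives M = Q - 12.
K becomes -4*Q + 54.
Solve -4*Q + 54 = 78: Q = (78 - 54) / -4 = -6.

Q = -6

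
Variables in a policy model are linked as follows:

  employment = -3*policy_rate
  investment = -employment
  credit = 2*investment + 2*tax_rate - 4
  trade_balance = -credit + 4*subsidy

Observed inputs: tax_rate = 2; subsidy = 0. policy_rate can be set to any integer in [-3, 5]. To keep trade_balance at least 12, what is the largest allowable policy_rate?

policy_rate = -2

Substituting into the investment equation gives investment = 3*policy_rate.
Substituting into the credit equation gives credit = 6*policy_rate.
trade_balance becomes -6*policy_rate.
Require -6*policy_rate ≥ 12, so policy_rate ≤ -2.
The largest integer in [-3, 5] satisfying this is -2.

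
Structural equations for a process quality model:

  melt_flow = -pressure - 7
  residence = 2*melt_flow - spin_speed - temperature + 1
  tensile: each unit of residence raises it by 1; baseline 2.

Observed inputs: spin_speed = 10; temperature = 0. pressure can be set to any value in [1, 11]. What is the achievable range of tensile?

Substituting into the residence equation gives residence = -2*pressure - 23.
Substituting into the tensile equation gives tensile = -2*pressure - 21.
Linear in pressure, so extremes are at the endpoints: pressure = 1 gives tensile = -23; pressure = 11 gives tensile = -43.

-43 to -23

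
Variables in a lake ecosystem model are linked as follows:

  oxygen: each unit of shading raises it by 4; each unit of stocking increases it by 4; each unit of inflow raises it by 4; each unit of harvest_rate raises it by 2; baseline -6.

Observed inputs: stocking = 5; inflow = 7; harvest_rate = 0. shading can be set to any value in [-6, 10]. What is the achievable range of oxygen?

18 to 82

Substituting into the oxygen equation gives oxygen = 4*shading + 42.
Linear in shading, so extremes are at the endpoints: shading = -6 gives oxygen = 18; shading = 10 gives oxygen = 82.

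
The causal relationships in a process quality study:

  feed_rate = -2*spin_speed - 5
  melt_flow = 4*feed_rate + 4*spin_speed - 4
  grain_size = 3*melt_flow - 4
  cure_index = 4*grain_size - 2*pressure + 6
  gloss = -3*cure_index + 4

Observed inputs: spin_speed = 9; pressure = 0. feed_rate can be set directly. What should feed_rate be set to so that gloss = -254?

Intervening on feed_rate fixes its value directly, overriding its dependence on spin_speed.
Substituting into the melt_flow equation gives melt_flow = 4*feed_rate + 32.
So grain_size = 12*feed_rate + 92.
Substituting into the cure_index equation gives cure_index = 48*feed_rate + 374.
Substituting into the gloss equation gives gloss = -144*feed_rate - 1118.
Solve -144*feed_rate - 1118 = -254: feed_rate = (-254 + 1118) / -144 = -6.

feed_rate = -6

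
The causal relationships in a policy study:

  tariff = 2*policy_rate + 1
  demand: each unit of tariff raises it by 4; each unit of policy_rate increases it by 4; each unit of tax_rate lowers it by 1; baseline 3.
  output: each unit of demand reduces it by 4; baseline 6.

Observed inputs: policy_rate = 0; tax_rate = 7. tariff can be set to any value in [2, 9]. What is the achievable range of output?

-122 to -10

Intervening on tariff fixes its value directly, overriding its dependence on policy_rate.
Substituting into the demand equation gives demand = 4*tariff - 4.
So output = -16*tariff + 22.
Linear in tariff, so extremes are at the endpoints: tariff = 2 gives output = -10; tariff = 9 gives output = -122.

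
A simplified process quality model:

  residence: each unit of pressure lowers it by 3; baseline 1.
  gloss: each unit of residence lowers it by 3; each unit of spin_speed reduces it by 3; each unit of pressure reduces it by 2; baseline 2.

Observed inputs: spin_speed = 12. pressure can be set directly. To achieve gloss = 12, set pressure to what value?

pressure = 7

Substituting into the gloss equation gives gloss = 7*pressure - 37.
Solve 7*pressure - 37 = 12: pressure = (12 + 37) / 7 = 7.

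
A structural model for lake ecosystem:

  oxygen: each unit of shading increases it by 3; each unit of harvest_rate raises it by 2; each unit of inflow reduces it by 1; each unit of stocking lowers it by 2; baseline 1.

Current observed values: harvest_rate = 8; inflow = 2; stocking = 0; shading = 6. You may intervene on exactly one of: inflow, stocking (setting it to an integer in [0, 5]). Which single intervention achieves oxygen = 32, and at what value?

Intervening on inflow: with other inputs at their observed values, oxygen = -inflow + 35. Solving for 32 gives inflow = 3, within [0, 5].
Intervening on stocking: oxygen = -2*stocking + 33. Reaching 32 requires stocking = 1/2, not an integer.

set inflow = 3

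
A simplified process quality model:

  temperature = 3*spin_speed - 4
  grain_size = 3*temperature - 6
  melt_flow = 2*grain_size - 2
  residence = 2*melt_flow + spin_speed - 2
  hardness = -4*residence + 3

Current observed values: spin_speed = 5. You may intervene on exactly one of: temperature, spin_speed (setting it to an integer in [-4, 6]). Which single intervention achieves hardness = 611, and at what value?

Intervening on temperature: hardness = -48*temperature + 103. Reaching 611 requires temperature = -127/12, not an integer.
Intervening on spin_speed: with other inputs at their observed values, hardness = -148*spin_speed + 315. Solving for 611 gives spin_speed = -2, within [-4, 6].

set spin_speed = -2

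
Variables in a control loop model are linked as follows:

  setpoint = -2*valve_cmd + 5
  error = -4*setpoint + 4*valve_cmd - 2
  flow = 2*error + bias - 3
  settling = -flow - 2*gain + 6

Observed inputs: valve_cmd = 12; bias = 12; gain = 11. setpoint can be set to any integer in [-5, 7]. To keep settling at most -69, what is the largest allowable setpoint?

Intervening on setpoint fixes its value directly, overriding its dependence on valve_cmd.
Substituting into the error equation gives error = -4*setpoint + 46.
So flow = -8*setpoint + 101.
Substituting into the settling equation gives settling = 8*setpoint - 117.
Require 8*setpoint - 117 ≤ -69, so setpoint ≤ 6.
The largest integer in [-5, 7] satisfying this is 6.

setpoint = 6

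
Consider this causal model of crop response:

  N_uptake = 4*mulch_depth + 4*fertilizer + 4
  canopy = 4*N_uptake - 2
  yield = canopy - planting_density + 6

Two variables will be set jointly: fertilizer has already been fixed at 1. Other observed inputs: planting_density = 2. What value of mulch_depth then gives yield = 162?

mulch_depth = 8

With fertilizer held at 1:
Substituting into the N_uptake equation gives N_uptake = 4*mulch_depth + 8.
Substituting into the canopy equation gives canopy = 16*mulch_depth + 30.
So yield = 16*mulch_depth + 34.
Solve 16*mulch_depth + 34 = 162: mulch_depth = (162 - 34) / 16 = 8.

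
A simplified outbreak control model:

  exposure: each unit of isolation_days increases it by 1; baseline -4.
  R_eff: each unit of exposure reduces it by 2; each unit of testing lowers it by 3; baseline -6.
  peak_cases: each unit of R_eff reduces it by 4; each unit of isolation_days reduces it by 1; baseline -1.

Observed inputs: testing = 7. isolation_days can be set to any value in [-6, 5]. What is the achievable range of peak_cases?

Substituting into the R_eff equation gives R_eff = -2*isolation_days - 19.
Substituting into the peak_cases equation gives peak_cases = 7*isolation_days + 75.
Linear in isolation_days, so extremes are at the endpoints: isolation_days = -6 gives peak_cases = 33; isolation_days = 5 gives peak_cases = 110.

33 to 110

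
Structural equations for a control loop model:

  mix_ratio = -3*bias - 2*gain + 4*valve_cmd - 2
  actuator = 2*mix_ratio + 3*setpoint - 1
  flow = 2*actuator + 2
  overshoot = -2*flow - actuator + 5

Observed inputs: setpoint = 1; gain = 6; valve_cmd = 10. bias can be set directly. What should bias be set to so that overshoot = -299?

bias = -1

Substituting into the mix_ratio equation gives mix_ratio = -3*bias + 26.
Substituting into the actuator equation gives actuator = -6*bias + 54.
flow becomes -12*bias + 110.
This gives overshoot = 30*bias - 269.
Solve 30*bias - 269 = -299: bias = (-299 + 269) / 30 = -1.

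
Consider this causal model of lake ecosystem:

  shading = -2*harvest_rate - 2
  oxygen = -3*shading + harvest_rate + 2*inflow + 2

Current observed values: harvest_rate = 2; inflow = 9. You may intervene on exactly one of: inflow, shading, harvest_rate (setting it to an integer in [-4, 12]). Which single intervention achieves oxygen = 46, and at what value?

Intervening on inflow: with other inputs at their observed values, oxygen = 2*inflow + 22. Solving for 46 gives inflow = 12, within [-4, 12].
Intervening on shading: oxygen = -3*shading + 22. Reaching 46 requires shading = -8, outside [-4, 12].
Intervening on harvest_rate: oxygen = 7*harvest_rate + 26. Reaching 46 requires harvest_rate = 20/7, not an integer.

set inflow = 12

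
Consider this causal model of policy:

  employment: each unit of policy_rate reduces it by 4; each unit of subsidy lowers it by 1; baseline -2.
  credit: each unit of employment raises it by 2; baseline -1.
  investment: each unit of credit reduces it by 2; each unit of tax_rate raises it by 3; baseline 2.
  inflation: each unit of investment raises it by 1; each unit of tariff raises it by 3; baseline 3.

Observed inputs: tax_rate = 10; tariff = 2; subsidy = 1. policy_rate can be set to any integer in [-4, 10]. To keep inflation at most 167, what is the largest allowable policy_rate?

policy_rate = 7

Substituting into the employment equation gives employment = -4*policy_rate - 3.
Substituting into the credit equation gives credit = -8*policy_rate - 7.
Substituting into the investment equation gives investment = 16*policy_rate + 46.
inflation becomes 16*policy_rate + 55.
Require 16*policy_rate + 55 ≤ 167, so policy_rate ≤ 7.
The largest integer in [-4, 10] satisfying this is 7.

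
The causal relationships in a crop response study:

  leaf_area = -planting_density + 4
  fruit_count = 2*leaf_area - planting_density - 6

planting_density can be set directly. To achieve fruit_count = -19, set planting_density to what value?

planting_density = 7

Substituting into the fruit_count equation gives fruit_count = -3*planting_density + 2.
Solve -3*planting_density + 2 = -19: planting_density = (-19 - 2) / -3 = 7.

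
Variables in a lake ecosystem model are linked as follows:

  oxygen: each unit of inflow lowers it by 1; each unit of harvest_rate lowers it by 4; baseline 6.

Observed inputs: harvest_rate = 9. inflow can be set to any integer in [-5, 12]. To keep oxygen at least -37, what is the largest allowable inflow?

Substituting into the oxygen equation gives oxygen = -inflow - 30.
Require -inflow - 30 ≥ -37, so inflow ≤ 7.
The largest integer in [-5, 12] satisfying this is 7.

inflow = 7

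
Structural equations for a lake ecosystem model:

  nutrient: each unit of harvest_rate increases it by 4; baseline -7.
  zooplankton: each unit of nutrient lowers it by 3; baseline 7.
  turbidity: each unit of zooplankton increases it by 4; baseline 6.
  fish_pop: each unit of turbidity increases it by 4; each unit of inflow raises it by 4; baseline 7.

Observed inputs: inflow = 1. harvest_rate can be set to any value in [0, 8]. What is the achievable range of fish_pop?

-1053 to 483

Substituting into the zooplankton equation gives zooplankton = -12*harvest_rate + 28.
Substituting into the turbidity equation gives turbidity = -48*harvest_rate + 118.
So fish_pop = -192*harvest_rate + 483.
Linear in harvest_rate, so extremes are at the endpoints: harvest_rate = 0 gives fish_pop = 483; harvest_rate = 8 gives fish_pop = -1053.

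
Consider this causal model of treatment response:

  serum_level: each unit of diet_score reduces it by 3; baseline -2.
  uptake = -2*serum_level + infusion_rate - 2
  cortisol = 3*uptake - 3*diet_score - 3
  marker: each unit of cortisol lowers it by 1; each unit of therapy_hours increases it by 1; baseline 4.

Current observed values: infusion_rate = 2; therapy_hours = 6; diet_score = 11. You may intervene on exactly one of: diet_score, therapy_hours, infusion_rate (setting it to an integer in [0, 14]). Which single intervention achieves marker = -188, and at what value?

Intervening on diet_score: marker = -15*diet_score + 1. Reaching -188 requires diet_score = 63/5, not an integer.
Intervening on therapy_hours: marker = therapy_hours - 170. Reaching -188 requires therapy_hours = -18, outside [0, 14].
Intervening on infusion_rate: with other inputs at their observed values, marker = -3*infusion_rate - 158. Solving for -188 gives infusion_rate = 10, within [0, 14].

set infusion_rate = 10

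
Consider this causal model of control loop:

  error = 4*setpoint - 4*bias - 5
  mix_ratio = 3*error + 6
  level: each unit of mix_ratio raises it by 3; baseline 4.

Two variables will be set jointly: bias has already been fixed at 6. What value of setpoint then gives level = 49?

With bias held at 6:
Substituting into the error equation gives error = 4*setpoint - 29.
Substituting into the mix_ratio equation gives mix_ratio = 12*setpoint - 81.
level becomes 36*setpoint - 239.
Solve 36*setpoint - 239 = 49: setpoint = (49 + 239) / 36 = 8.

setpoint = 8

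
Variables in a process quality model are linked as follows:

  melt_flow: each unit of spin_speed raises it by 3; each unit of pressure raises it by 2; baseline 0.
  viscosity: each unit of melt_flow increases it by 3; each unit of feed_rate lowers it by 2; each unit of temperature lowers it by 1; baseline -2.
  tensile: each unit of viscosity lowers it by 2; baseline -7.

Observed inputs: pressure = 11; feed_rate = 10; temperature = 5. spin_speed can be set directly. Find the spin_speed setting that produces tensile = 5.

spin_speed = -5

Substituting into the melt_flow equation gives melt_flow = 3*spin_speed + 22.
Substituting into the viscosity equation gives viscosity = 9*spin_speed + 39.
So tensile = -18*spin_speed - 85.
Solve -18*spin_speed - 85 = 5: spin_speed = (5 + 85) / -18 = -5.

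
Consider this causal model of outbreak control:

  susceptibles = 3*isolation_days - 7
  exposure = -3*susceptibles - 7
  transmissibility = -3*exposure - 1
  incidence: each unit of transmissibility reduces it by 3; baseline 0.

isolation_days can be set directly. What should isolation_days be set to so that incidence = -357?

isolation_days = 6

Substituting into the exposure equation gives exposure = -9*isolation_days + 14.
transmissibility becomes 27*isolation_days - 43.
incidence becomes -81*isolation_days + 129.
Solve -81*isolation_days + 129 = -357: isolation_days = (-357 - 129) / -81 = 6.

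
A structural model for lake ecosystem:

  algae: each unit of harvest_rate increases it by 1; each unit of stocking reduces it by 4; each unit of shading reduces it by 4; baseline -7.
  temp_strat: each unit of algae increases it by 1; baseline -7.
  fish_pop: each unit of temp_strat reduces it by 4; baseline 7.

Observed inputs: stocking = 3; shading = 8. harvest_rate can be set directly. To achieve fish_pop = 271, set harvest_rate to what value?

Substituting into the algae equation gives algae = harvest_rate - 51.
Substituting into the temp_strat equation gives temp_strat = harvest_rate - 58.
Substituting into the fish_pop equation gives fish_pop = -4*harvest_rate + 239.
Solve -4*harvest_rate + 239 = 271: harvest_rate = (271 - 239) / -4 = -8.

harvest_rate = -8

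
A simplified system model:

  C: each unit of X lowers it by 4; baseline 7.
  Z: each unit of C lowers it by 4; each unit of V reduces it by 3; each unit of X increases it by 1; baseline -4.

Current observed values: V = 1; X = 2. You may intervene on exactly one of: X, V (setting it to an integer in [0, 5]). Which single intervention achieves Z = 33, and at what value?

set X = 4

Intervening on X: with other inputs at their observed values, Z = 17*X - 35. Solving for 33 gives X = 4, within [0, 5].
Intervening on V: Z = -3*V + 2. Reaching 33 requires V = -31/3, not an integer.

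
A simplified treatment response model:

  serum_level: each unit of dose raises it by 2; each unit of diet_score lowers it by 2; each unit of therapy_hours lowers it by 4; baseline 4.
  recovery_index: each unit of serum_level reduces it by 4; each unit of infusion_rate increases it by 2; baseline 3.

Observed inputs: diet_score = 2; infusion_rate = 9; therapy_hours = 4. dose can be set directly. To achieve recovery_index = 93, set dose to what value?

Substituting into the serum_level equation gives serum_level = 2*dose - 16.
recovery_index becomes -8*dose + 85.
Solve -8*dose + 85 = 93: dose = (93 - 85) / -8 = -1.

dose = -1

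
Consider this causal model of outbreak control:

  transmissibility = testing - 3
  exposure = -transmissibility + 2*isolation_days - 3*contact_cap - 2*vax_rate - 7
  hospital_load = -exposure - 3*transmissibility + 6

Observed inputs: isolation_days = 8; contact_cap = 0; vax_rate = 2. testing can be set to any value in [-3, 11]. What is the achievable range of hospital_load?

Substituting into the exposure equation gives exposure = -testing + 8.
Substituting into the hospital_load equation gives hospital_load = -2*testing + 7.
Linear in testing, so extremes are at the endpoints: testing = -3 gives hospital_load = 13; testing = 11 gives hospital_load = -15.

-15 to 13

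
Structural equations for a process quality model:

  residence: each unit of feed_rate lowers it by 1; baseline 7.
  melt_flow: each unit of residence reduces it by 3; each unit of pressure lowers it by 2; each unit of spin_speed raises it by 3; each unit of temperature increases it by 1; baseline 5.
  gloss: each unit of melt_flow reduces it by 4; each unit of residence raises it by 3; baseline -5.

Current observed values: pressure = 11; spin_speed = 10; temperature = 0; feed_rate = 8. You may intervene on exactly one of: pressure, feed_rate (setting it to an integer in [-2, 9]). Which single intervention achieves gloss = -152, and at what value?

Intervening on pressure: with other inputs at their observed values, gloss = 8*pressure - 160. Solving for -152 gives pressure = 1, within [-2, 9].
Intervening on feed_rate: gloss = -15*feed_rate + 48. Reaching -152 requires feed_rate = 40/3, not an integer.

set pressure = 1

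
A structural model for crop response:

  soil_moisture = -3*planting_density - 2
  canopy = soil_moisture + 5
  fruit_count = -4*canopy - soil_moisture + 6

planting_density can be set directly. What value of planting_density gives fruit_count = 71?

planting_density = 5

Substituting into the canopy equation gives canopy = -3*planting_density + 3.
Substituting into the fruit_count equation gives fruit_count = 15*planting_density - 4.
Solve 15*planting_density - 4 = 71: planting_density = (71 + 4) / 15 = 5.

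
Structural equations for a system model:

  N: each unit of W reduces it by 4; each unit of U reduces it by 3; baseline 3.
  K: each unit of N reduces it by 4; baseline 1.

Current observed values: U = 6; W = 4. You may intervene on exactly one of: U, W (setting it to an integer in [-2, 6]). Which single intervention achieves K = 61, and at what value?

set W = 0

Intervening on U: K = 12*U + 53. Reaching 61 requires U = 2/3, not an integer.
Intervening on W: with other inputs at their observed values, K = 16*W + 61. Solving for 61 gives W = 0, within [-2, 6].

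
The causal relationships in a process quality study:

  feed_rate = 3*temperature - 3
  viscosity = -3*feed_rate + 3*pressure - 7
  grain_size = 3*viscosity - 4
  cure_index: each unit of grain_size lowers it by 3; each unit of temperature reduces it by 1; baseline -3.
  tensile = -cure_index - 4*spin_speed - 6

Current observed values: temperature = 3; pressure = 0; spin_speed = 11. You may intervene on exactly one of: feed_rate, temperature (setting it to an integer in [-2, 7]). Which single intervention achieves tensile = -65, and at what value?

set feed_rate = -2

Intervening on feed_rate: with other inputs at their observed values, tensile = -27*feed_rate - 119. Solving for -65 gives feed_rate = -2, within [-2, 7].
Intervening on temperature: tensile = -80*temperature - 41. Reaching -65 requires temperature = 3/10, not an integer.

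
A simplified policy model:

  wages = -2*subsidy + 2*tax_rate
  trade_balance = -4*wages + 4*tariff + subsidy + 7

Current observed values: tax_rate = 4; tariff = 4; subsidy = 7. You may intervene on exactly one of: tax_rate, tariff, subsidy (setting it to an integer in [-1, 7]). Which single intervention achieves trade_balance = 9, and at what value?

set subsidy = 2

Intervening on tax_rate: trade_balance = -8*tax_rate + 86. Reaching 9 requires tax_rate = 77/8, not an integer.
Intervening on tariff: trade_balance = 4*tariff + 38. Reaching 9 requires tariff = -29/4, not an integer.
Intervening on subsidy: with other inputs at their observed values, trade_balance = 9*subsidy - 9. Solving for 9 gives subsidy = 2, within [-1, 7].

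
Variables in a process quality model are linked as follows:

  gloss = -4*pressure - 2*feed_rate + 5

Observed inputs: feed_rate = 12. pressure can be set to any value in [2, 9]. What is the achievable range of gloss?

Substituting into the gloss equation gives gloss = -4*pressure - 19.
Linear in pressure, so extremes are at the endpoints: pressure = 2 gives gloss = -27; pressure = 9 gives gloss = -55.

-55 to -27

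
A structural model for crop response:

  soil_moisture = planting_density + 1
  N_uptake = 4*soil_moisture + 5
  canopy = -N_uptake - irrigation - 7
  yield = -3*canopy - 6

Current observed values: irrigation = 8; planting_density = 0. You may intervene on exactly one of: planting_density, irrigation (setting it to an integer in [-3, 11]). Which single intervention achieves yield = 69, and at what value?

Intervening on planting_density: yield = 12*planting_density + 66. Reaching 69 requires planting_density = 1/4, not an integer.
Intervening on irrigation: with other inputs at their observed values, yield = 3*irrigation + 42. Solving for 69 gives irrigation = 9, within [-3, 11].

set irrigation = 9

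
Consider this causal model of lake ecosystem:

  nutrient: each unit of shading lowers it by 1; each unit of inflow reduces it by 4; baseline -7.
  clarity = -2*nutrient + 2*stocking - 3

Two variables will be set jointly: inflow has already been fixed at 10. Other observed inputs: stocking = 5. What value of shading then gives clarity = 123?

shading = 11

With inflow held at 10:
Substituting into the nutrient equation gives nutrient = -shading - 47.
This gives clarity = 2*shading + 101.
Solve 2*shading + 101 = 123: shading = (123 - 101) / 2 = 11.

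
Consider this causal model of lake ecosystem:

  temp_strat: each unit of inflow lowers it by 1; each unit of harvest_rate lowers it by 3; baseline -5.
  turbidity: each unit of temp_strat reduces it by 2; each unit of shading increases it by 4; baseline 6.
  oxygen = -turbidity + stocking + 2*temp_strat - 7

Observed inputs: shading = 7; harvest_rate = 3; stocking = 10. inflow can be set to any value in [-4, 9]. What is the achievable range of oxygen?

Substituting into the temp_strat equation gives temp_strat = -inflow - 14.
Substituting into the turbidity equation gives turbidity = 2*inflow + 62.
Substituting into the oxygen equation gives oxygen = -4*inflow - 87.
Linear in inflow, so extremes are at the endpoints: inflow = -4 gives oxygen = -71; inflow = 9 gives oxygen = -123.

-123 to -71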